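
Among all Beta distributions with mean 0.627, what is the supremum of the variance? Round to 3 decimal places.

Var = μ(1−μ)/(α+β+1), which approaches μ(1−μ) as α+β → 0.
So the supremum is μ(1−μ) = 0.627×0.373 = 0.234.

0.234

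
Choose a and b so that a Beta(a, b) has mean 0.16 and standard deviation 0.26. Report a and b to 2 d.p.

a = 0.16, b = 0.83

Variance = 0.26² = 0.0676. The moment-matching identity a+b = μ(1−μ)/Var − 1 gives
a+b = 0.1344/0.0676 − 1 = 0.9882, so a = μ·0.9882 = 0.16 and b = (1−μ)·0.9882 = 0.83.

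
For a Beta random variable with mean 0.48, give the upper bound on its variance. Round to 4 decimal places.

For fixed mean μ the Beta variance is μ(1−μ)/(α+β+1), increasing as α+β decreases.
Its least upper bound (not attained) is μ(1−μ) = 0.48·0.52 = 0.2496.

0.2496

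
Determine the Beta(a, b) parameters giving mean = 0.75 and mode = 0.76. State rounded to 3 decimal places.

Let s = a+b. Mean gives a = μs = 0.75s; mode gives (a−1)/(s−2) = 0.76.
Substituting: 0.75s − 1 = 0.76(s−2) = 0.76s − 1.52, so -0.01s = -0.52 and s = 52.0000.
Then a = 0.75×52.0000 = 39.000 and b = s−a = 13.000.

a = 39.000, b = 13.000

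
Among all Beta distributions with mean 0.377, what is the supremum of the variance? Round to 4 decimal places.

For fixed mean μ the Beta variance is μ(1−μ)/(α+β+1), increasing as α+β decreases.
Its least upper bound (not attained) is μ(1−μ) = 0.377·0.623 = 0.2349.

0.2349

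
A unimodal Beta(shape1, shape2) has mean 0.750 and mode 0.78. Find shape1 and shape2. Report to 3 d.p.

shape1 = 14.000, shape2 = 4.667

Let s = shape1+shape2. Mean gives shape1 = μs = 0.750s; mode gives (shape1−1)/(s−2) = 0.78.
Substituting: 0.750s − 1 = 0.78(s−2) = 0.78s − 1.56, so -0.030s = -0.56 and s = 18.6667.
Then shape1 = 0.750×18.6667 = 14.000 and shape2 = s−shape1 = 4.667.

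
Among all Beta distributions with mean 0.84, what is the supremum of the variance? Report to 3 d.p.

0.134

Var = μ(1−μ)/(α+β+1), which approaches μ(1−μ) as α+β → 0.
So the supremum is μ(1−μ) = 0.84×0.16 = 0.134.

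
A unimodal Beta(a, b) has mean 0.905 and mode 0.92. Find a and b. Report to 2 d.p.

With s = a+b: μ = a/s and mode = (a−1)/(s−2). Eliminating a = μs,
μs − 1 = m(s−2) ⇒ s(μ−m) = 1−2m ⇒ s = -0.84/-0.015 = 56.0000.
So a = μs = 50.68, b = (1−μ)s = 5.32.

a = 50.68, b = 5.32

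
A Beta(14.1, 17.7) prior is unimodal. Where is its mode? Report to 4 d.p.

With α,β > 1, mode = (α−1)/(α+β−2) = 13.1/29.8 = 0.4396.

0.4396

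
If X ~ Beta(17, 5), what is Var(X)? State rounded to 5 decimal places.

0.00764

μ = 17/22 = 0.772727; Var = μ(1−μ)/(α+β+1) = 0.1756198/23 = 0.00764.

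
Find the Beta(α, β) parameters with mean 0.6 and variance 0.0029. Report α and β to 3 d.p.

α = 49.055, β = 32.703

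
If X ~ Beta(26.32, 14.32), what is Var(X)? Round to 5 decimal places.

0.00548

α+β = 40.64 and αβ = 376.9024, so Var = αβ/[(α+β)²(α+β+1)] = 376.9024/68773.023744 = 0.00548.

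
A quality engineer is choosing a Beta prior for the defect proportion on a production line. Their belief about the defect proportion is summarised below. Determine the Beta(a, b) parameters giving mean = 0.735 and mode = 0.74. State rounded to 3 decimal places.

With s = a+b: μ = a/s and mode = (a−1)/(s−2). Eliminating a = μs,
μs − 1 = m(s−2) ⇒ s(μ−m) = 1−2m ⇒ s = -0.48/-0.005 = 96.0000.
So a = μs = 70.560, b = (1−μ)s = 25.440.

a = 70.560, b = 25.440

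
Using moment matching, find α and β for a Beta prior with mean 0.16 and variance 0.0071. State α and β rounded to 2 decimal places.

Let s = α+β. The Beta variance is μ(1−μ)/(s+1).
So s+1 = μ(1−μ)/σ² = (0.16×0.84)/0.0071 = 0.1344/0.0071 = 18.9296, giving s = 17.9296.
Then α = μs = 0.16×17.9296 = 2.87 and β = (1−μ)s = 0.84×17.9296 = 15.06.

α = 2.87, β = 15.06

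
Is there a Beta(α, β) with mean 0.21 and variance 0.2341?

For any Beta, Var(X) < E[X]·(1−E[X]).
Here μ(1−μ) = 0.21×0.79 = 0.1659, and 0.2341 ≥ 0.1659.

No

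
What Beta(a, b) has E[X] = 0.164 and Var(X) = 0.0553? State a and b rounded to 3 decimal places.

a = 0.243, b = 1.237

Let s = a+b. The Beta variance is μ(1−μ)/(s+1).
So s+1 = μ(1−μ)/σ² = (0.164×0.836)/0.0553 = 0.137104/0.0553 = 2.4793, giving s = 1.4793.
Then a = μs = 0.164×1.4793 = 0.243 and b = (1−μ)s = 0.836×1.4793 = 1.237.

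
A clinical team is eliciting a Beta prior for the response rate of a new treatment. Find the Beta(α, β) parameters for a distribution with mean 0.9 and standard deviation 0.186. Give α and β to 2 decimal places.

Variance = 0.186² = 0.034596. The moment-matching identity α+β = μ(1−μ)/Var − 1 gives
α+β = 0.09/0.034596 − 1 = 1.6015, so α = μ·1.6015 = 1.44 and β = (1−μ)·1.6015 = 0.16.

α = 1.44, β = 0.16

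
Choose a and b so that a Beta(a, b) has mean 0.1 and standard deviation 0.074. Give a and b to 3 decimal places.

a = 1.544, b = 13.892

Variance = 0.074² = 0.005476. The moment-matching identity a+b = μ(1−μ)/Var − 1 gives
a+b = 0.09/0.005476 − 1 = 15.4354, so a = μ·15.4354 = 1.544 and b = (1−μ)·15.4354 = 13.892.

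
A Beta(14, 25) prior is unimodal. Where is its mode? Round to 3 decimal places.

With α,β > 1, mode = (α−1)/(α+β−2) = 13/37 = 0.351.

0.351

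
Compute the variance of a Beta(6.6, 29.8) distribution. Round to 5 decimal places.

0.00397

α+β = 36.4 and αβ = 196.68, so Var = αβ/[(α+β)²(α+β+1)] = 196.68/49553.504 = 0.00397.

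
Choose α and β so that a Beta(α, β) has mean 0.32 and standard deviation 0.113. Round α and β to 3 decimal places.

α = 5.133, β = 10.908

σ² = 0.113² = 0.012769.
With s = α+β, Var = μ(1−μ)/(s+1), so s+1 = (0.32×0.68)/0.012769 = 17.0413 and s = 16.0413.
α = μs = 5.133, β = (1−μ)s = 10.908.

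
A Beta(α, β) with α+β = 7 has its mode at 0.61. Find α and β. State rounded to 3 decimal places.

Mode = (α−1)/(κ−2) with κ = α+β, so α−1 = 0.61·5 = 3.050.
α = 4.050; β = κ − α = 2.950.

α = 4.050, β = 2.950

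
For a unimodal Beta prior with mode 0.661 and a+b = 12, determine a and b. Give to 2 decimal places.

a = 7.61, b = 4.39

Since the density peak of Beta(a,b) is at (a−1)/(a+b−2),
a = 1 + 0.661(12−2) = 7.61 and b = 12 − 7.61 = 4.39.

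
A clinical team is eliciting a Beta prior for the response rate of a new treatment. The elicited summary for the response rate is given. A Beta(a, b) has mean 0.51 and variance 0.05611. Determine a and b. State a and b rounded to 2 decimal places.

a = 1.76, b = 1.69

Write ν = a+b; then a = μν and Var = μ(1−μ)/(ν+1).
ν = μ(1−μ)/Var − 1 = 0.2499/0.05611 − 1 = 3.4538.
a = 0.51·3.4538 = 1.76, b = 0.49·3.4538 = 1.69.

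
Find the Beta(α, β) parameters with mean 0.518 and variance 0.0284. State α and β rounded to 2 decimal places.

Write ν = α+β; then α = μν and Var = μ(1−μ)/(ν+1).
ν = μ(1−μ)/Var − 1 = 0.249676/0.0284 − 1 = 7.7914.
α = 0.518·7.7914 = 4.04, β = 0.482·7.7914 = 3.76.

α = 4.04, β = 3.76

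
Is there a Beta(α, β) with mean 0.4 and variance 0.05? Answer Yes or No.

Yes

A Beta with mean μ has variance μ(1−μ)/(α+β+1) < μ(1−μ).
Here μ(1−μ) = 0.4×0.6 = 0.24, and 0.05 < 0.24.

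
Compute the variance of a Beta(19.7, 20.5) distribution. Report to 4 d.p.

0.0061

μ = 19.7/40.2 = 0.490050; Var = μ(1−μ)/(α+β+1) = 0.2499010/41.2 = 0.0061.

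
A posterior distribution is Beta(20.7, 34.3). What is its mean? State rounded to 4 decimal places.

E[X] = α/(α+β) = 20.7/55.0 = 0.3764.

0.3764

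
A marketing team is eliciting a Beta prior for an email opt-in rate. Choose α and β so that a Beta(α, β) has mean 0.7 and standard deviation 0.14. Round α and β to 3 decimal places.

α = 6.800, β = 2.914

First σ² = 0.0196. Setting α = μn, β = (1−μ)n with n = α+β,
μ(1−μ)/(n+1) = 0.0196 ⇒ n+1 = 0.21/0.0196 = 10.7143 ⇒ n = 9.7143.
Hence α = 0.7×9.7143 = 6.800, β = 0.3×9.7143 = 2.914.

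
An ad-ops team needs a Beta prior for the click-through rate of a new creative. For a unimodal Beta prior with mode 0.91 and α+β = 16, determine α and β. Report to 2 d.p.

α = 13.74, β = 2.26

For α,β>1 the mode is (α−1)/(α+β−2), so α = mode·(κ−2)+1 = 0.91×14+1 = 13.74.
And β = (1−mode)·(κ−2)+1 = 0.09×14+1 = 2.26.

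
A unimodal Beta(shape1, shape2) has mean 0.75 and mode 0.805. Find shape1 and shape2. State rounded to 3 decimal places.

shape1 = 8.318, shape2 = 2.773

Let s = shape1+shape2. Mean gives shape1 = μs = 0.75s; mode gives (shape1−1)/(s−2) = 0.805.
Substituting: 0.75s − 1 = 0.805(s−2) = 0.805s − 1.610, so -0.055s = -0.610 and s = 11.0909.
Then shape1 = 0.75×11.0909 = 8.318 and shape2 = s−shape1 = 2.773.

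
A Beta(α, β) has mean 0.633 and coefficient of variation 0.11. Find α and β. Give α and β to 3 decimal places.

σ = CV·μ = 0.11×0.633 = 0.06963, so σ² = 0.004848.
s+1 = μ(1−μ)/σ² = 0.232311/0.004848 = 47.9156, so s = α+β = 46.9156.
α = μs = 29.698, β = (1−μ)s = 17.218.

α = 29.698, β = 17.218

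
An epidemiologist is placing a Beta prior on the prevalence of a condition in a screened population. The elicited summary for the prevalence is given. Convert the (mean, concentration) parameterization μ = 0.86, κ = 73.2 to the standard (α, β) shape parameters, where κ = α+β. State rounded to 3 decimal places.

α = μκ = 0.86×73.2 = 62.952 and β = (1−μ)κ = 0.14×73.2 = 10.248.

α = 62.952, β = 10.248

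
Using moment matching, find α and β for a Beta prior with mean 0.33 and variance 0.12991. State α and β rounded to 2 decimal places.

Let s = α+β. The Beta variance is μ(1−μ)/(s+1).
So s+1 = μ(1−μ)/σ² = (0.33×0.67)/0.12991 = 0.2211/0.12991 = 1.7019, giving s = 0.7019.
Then α = μs = 0.33×0.7019 = 0.23 and β = (1−μ)s = 0.67×0.7019 = 0.47.

α = 0.23, β = 0.47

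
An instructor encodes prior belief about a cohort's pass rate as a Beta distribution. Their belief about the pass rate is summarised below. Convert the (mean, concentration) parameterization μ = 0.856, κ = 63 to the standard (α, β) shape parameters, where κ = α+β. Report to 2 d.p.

α = 53.93, β = 9.07

Split κ in proportion μ : (1−μ): α = 0.856·63 = 53.93, β = 63 − 53.93 = 9.07.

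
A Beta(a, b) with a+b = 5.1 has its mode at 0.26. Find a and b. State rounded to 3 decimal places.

a = 1.806, b = 3.294

Since the density peak of Beta(a,b) is at (a−1)/(a+b−2),
a = 1 + 0.26(5.1−2) = 1.806 and b = 5.1 − 1.806 = 3.294.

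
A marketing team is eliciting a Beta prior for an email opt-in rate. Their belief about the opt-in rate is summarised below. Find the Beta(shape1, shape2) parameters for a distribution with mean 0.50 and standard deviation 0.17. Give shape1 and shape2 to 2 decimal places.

shape1 = 3.83, shape2 = 3.83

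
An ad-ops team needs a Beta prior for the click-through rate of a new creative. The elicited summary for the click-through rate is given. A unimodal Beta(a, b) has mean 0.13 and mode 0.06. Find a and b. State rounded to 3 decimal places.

With s = a+b: μ = a/s and mode = (a−1)/(s−2). Eliminating a = μs,
μs − 1 = m(s−2) ⇒ s(μ−m) = 1−2m ⇒ s = 0.88/0.07 = 12.5714.
So a = μs = 1.634, b = (1−μ)s = 10.937.

a = 1.634, b = 10.937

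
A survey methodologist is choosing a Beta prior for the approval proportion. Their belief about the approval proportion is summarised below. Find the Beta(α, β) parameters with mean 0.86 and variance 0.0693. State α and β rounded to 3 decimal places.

α = 0.634, β = 0.103

Write ν = α+β; then α = μν and Var = μ(1−μ)/(ν+1).
ν = μ(1−μ)/Var − 1 = 0.1204/0.0693 − 1 = 0.7374.
α = 0.86·0.7374 = 0.634, β = 0.14·0.7374 = 0.103.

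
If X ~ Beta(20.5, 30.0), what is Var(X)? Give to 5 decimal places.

0.00468

Var = αβ/[(α+β)²(α+β+1)] = (20.5×30.0)/(50.5²×51.5) = 615.00/131337.875 = 0.00468.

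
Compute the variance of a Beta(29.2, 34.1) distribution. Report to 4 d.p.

μ = 29.2/63.3 = 0.461295; Var = μ(1−μ)/(α+β+1) = 0.2485020/64.3 = 0.0039.

0.0039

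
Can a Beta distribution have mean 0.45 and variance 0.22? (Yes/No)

The Beta variance bound is σ² < μ(1−μ).
Here μ(1−μ) = 0.45×0.55 = 0.2475, and 0.22 < 0.2475.

Yes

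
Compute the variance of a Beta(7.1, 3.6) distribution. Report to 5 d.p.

0.01908

α+β = 10.7 and αβ = 25.56, so Var = αβ/[(α+β)²(α+β+1)] = 25.56/1339.533 = 0.01908.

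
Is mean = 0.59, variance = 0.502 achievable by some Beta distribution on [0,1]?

No

A Beta with mean μ has variance μ(1−μ)/(α+β+1) < μ(1−μ).
Here μ(1−μ) = 0.59×0.41 = 0.2419, and 0.502 ≥ 0.2419.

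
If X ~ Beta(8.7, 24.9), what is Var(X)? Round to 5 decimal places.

0.00555

μ = 8.7/33.6 = 0.258929; Var = μ(1−μ)/(α+β+1) = 0.1918846/34.6 = 0.00555.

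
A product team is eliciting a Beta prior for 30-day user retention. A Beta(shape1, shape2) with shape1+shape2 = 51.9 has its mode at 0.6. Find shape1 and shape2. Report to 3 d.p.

shape1 = 30.940, shape2 = 20.960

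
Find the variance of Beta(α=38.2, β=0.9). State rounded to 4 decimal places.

α+β = 39.1 and αβ = 34.38, so Var = αβ/[(α+β)²(α+β+1)] = 34.38/61305.281 = 0.0006.

0.0006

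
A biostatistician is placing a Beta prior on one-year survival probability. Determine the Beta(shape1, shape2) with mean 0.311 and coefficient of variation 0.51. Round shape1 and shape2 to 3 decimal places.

shape1 = 2.338, shape2 = 5.180

σ = CV·μ = 0.51×0.311 = 0.15861, so σ² = 0.025157.
s+1 = μ(1−μ)/σ² = 0.214279/0.025157 = 8.5176, so s = shape1+shape2 = 7.5176.
shape1 = μs = 2.338, shape2 = (1−μ)s = 5.180.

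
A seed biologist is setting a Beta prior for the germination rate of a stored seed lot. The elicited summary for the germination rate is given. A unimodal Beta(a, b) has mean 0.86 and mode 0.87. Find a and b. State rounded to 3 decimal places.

With s = a+b: μ = a/s and mode = (a−1)/(s−2). Eliminating a = μs,
μs − 1 = m(s−2) ⇒ s(μ−m) = 1−2m ⇒ s = -0.74/-0.01 = 74.0000.
So a = μs = 63.640, b = (1−μ)s = 10.360.

a = 63.640, b = 10.360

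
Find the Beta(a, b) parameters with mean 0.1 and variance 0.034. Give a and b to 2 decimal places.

a = 0.16, b = 1.48

Write ν = a+b; then a = μν and Var = μ(1−μ)/(ν+1).
ν = μ(1−μ)/Var − 1 = 0.09/0.034 − 1 = 1.6471.
a = 0.1·1.6471 = 0.16, b = 0.9·1.6471 = 1.48.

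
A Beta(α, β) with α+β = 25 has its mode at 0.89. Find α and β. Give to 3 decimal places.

For α,β>1 the mode is (α−1)/(α+β−2), so α = mode·(κ−2)+1 = 0.89×23+1 = 21.470.
And β = (1−mode)·(κ−2)+1 = 0.11×23+1 = 3.530.

α = 21.470, β = 3.530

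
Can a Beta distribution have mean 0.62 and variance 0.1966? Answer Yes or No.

Yes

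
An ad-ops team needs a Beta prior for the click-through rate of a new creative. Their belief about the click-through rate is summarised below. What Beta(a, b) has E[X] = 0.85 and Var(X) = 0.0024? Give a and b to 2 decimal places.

a = 44.31, b = 7.82

Write ν = a+b; then a = μν and Var = μ(1−μ)/(ν+1).
ν = μ(1−μ)/Var − 1 = 0.1275/0.0024 − 1 = 52.1250.
a = 0.85·52.1250 = 44.31, b = 0.15·52.1250 = 7.82.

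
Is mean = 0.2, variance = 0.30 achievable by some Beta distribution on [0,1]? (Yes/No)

No

A Beta with mean μ has variance μ(1−μ)/(α+β+1) < μ(1−μ).
Here μ(1−μ) = 0.2×0.8 = 0.16, and 0.30 ≥ 0.16.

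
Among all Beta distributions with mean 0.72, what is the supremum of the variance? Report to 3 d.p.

For fixed mean μ the Beta variance is μ(1−μ)/(α+β+1), increasing as α+β decreases.
Its least upper bound (not attained) is μ(1−μ) = 0.72·0.28 = 0.202.

0.202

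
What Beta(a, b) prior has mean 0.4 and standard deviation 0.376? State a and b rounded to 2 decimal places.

Variance = 0.376² = 0.141376. The moment-matching identity a+b = μ(1−μ)/Var − 1 gives
a+b = 0.24/0.141376 − 1 = 0.6976, so a = μ·0.6976 = 0.28 and b = (1−μ)·0.6976 = 0.42.

a = 0.28, b = 0.42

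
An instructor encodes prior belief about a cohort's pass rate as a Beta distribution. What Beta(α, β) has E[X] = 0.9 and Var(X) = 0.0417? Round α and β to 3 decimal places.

Let s = α+β. The Beta variance is μ(1−μ)/(s+1).
So s+1 = μ(1−μ)/σ² = (0.9×0.1)/0.0417 = 0.09/0.0417 = 2.1583, giving s = 1.1583.
Then α = μs = 0.9×1.1583 = 1.042 and β = (1−μ)s = 0.1×1.1583 = 0.116.

α = 1.042, β = 0.116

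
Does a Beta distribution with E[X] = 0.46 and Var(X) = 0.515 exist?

No

The Beta variance bound is σ² < μ(1−μ).
Here μ(1−μ) = 0.46×0.54 = 0.2484, and 0.515 ≥ 0.2484.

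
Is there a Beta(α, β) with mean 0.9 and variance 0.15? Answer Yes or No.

The Beta variance bound is σ² < μ(1−μ).
Here μ(1−μ) = 0.9×0.1 = 0.09, and 0.15 ≥ 0.09.

No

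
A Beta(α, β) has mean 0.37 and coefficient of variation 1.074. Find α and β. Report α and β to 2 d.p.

σ = CV·μ = 1.074×0.37 = 0.39738, so σ² = 0.157911.
s+1 = μ(1−μ)/σ² = 0.2331/0.157911 = 1.4761, so s = α+β = 0.4761.
α = μs = 0.18, β = (1−μ)s = 0.30.

α = 0.18, β = 0.30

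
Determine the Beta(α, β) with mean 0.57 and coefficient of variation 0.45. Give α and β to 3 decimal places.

α = 1.553, β = 1.172

σ = CV·μ = 0.45×0.57 = 0.25650, so σ² = 0.065792.
s+1 = μ(1−μ)/σ² = 0.2451/0.065792 = 3.7254, so s = α+β = 2.7254.
α = μs = 1.553, β = (1−μ)s = 1.172.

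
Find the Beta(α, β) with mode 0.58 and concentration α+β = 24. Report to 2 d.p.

α = 13.76, β = 10.24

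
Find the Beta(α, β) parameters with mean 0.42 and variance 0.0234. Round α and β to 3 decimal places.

Let s = α+β. The Beta variance is μ(1−μ)/(s+1).
So s+1 = μ(1−μ)/σ² = (0.42×0.58)/0.0234 = 0.2436/0.0234 = 10.4103, giving s = 9.4103.
Then α = μs = 0.42×9.4103 = 3.952 and β = (1−μ)s = 0.58×9.4103 = 5.458.

α = 3.952, β = 5.458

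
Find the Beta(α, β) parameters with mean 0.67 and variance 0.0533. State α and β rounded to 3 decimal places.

By moment matching, α+β = μ(1−μ)/σ² − 1 = (0.67·0.33)/0.0533 − 1 = 4.1482 − 1 = 3.1482.
Since α/(α+β) = μ, α = 0.67·3.1482 = 2.109 and β = 0.33·3.1482 = 1.039.

α = 2.109, β = 1.039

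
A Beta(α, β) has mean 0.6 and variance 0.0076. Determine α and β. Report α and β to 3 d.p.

α = 18.347, β = 12.232

Let s = α+β. The Beta variance is μ(1−μ)/(s+1).
So s+1 = μ(1−μ)/σ² = (0.6×0.4)/0.0076 = 0.24/0.0076 = 31.5789, giving s = 30.5789.
Then α = μs = 0.6×30.5789 = 18.347 and β = (1−μ)s = 0.4×30.5789 = 12.232.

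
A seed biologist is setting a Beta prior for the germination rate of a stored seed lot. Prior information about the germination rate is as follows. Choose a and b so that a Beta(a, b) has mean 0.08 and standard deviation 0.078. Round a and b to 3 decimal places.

a = 0.888, b = 10.210

σ² = 0.078² = 0.006084.
With s = a+b, Var = μ(1−μ)/(s+1), so s+1 = (0.08×0.92)/0.006084 = 12.0973 and s = 11.0973.
a = μs = 0.888, b = (1−μ)s = 10.210.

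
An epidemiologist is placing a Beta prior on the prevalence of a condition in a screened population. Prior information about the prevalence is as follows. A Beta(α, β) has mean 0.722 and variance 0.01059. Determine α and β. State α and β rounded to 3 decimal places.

α = 12.962, β = 4.991

Let s = α+β. The Beta variance is μ(1−μ)/(s+1).
So s+1 = μ(1−μ)/σ² = (0.722×0.278)/0.01059 = 0.200716/0.01059 = 18.9534, giving s = 17.9534.
Then α = μs = 0.722×17.9534 = 12.962 and β = (1−μ)s = 0.278×17.9534 = 4.991.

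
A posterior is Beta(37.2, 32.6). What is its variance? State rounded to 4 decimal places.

α+β = 69.8 and αβ = 1212.72, so Var = αβ/[(α+β)²(α+β+1)] = 1212.72/344940.432 = 0.0035.

0.0035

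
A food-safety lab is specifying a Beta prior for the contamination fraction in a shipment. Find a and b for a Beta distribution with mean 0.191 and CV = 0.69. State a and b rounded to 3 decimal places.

a = 1.508, b = 6.388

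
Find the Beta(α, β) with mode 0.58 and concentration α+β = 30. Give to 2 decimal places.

α = 17.24, β = 12.76

Mode = (α−1)/(κ−2) with κ = α+β, so α−1 = 0.58·28 = 16.24.
α = 17.24; β = κ − α = 12.76.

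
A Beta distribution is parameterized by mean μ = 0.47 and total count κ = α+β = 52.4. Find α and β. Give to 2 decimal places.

α = 24.63, β = 27.77

α = μκ = 0.47×52.4 = 24.63 and β = (1−μ)κ = 0.53×52.4 = 27.77.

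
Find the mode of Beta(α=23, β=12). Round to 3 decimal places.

0.667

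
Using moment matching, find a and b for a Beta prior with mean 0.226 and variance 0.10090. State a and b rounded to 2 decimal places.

a = 0.17, b = 0.57

Write ν = a+b; then a = μν and Var = μ(1−μ)/(ν+1).
ν = μ(1−μ)/Var − 1 = 0.174924/0.10090 − 1 = 0.7336.
a = 0.226·0.7336 = 0.17, b = 0.774·0.7336 = 0.57.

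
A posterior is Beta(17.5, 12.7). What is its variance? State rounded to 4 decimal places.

0.0078

μ = 17.5/30.2 = 0.579470; Var = μ(1−μ)/(α+β+1) = 0.2436845/31.2 = 0.0078.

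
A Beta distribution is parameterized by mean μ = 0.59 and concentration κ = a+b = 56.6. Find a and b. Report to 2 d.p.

Split κ in proportion μ : (1−μ): a = 0.59·56.6 = 33.39, b = 56.6 − 33.39 = 23.21.

a = 33.39, b = 23.21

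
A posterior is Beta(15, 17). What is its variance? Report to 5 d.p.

μ = 15/32 = 0.468750; Var = μ(1−μ)/(α+β+1) = 0.2490234/33 = 0.00755.

0.00755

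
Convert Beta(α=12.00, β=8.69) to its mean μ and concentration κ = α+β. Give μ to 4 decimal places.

μ = 0.5800, κ = 20.69

κ = α+β = 12.00+8.69 = 20.69; μ = α/κ = 12.00/20.69 = 0.5800.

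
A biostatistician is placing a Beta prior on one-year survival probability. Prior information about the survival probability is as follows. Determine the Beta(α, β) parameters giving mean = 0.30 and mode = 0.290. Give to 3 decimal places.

With s = α+β: μ = α/s and mode = (α−1)/(s−2). Eliminating α = μs,
μs − 1 = m(s−2) ⇒ s(μ−m) = 1−2m ⇒ s = 0.420/0.010 = 42.0000.
So α = μs = 12.600, β = (1−μ)s = 29.400.

α = 12.600, β = 29.400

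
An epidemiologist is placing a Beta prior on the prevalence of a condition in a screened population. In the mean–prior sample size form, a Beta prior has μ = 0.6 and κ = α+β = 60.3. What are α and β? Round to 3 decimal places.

α = 36.180, β = 24.120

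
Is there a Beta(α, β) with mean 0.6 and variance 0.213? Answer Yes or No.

Yes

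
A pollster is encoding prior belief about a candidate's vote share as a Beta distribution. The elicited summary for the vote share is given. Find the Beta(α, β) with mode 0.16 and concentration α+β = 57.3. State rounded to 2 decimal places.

Since the density peak of Beta(α,β) is at (α−1)/(α+β−2),
α = 1 + 0.16(57.3−2) = 9.85 and β = 57.3 − 9.85 = 47.45.

α = 9.85, β = 47.45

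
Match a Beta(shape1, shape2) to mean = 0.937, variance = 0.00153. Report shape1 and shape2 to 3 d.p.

shape1 = 35.215, shape2 = 2.368

By moment matching, shape1+shape2 = μ(1−μ)/σ² − 1 = (0.937·0.063)/0.00153 − 1 = 38.5824 − 1 = 37.5824.
Since shape1/(shape1+shape2) = μ, shape1 = 0.937·37.5824 = 35.215 and shape2 = 0.063·37.5824 = 2.368.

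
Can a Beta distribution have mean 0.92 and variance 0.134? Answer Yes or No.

The Beta variance bound is σ² < μ(1−μ).
Here μ(1−μ) = 0.92×0.08 = 0.0736, and 0.134 ≥ 0.0736.

No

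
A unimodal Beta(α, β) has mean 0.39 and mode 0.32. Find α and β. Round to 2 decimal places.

With s = α+β: μ = α/s and mode = (α−1)/(s−2). Eliminating α = μs,
μs − 1 = m(s−2) ⇒ s(μ−m) = 1−2m ⇒ s = 0.36/0.07 = 5.1429.
So α = μs = 2.01, β = (1−μ)s = 3.14.

α = 2.01, β = 3.14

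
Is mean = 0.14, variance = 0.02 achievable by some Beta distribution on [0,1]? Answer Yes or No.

Yes

The Beta variance bound is σ² < μ(1−μ).
Here μ(1−μ) = 0.14×0.86 = 0.1204, and 0.02 < 0.1204.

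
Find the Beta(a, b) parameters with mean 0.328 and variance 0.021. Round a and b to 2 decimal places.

Write ν = a+b; then a = μν and Var = μ(1−μ)/(ν+1).
ν = μ(1−μ)/Var − 1 = 0.220416/0.021 − 1 = 9.4960.
a = 0.328·9.4960 = 3.11, b = 0.672·9.4960 = 6.38.

a = 3.11, b = 6.38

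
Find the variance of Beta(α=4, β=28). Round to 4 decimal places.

Var = αβ/[(α+β)²(α+β+1)] = (4×28)/(32²×33) = 112/33792 = 0.0033.

0.0033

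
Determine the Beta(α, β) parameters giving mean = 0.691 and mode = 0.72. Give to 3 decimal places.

α = 10.484, β = 4.688

With s = α+β: μ = α/s and mode = (α−1)/(s−2). Eliminating α = μs,
μs − 1 = m(s−2) ⇒ s(μ−m) = 1−2m ⇒ s = -0.44/-0.029 = 15.1724.
So α = μs = 10.484, β = (1−μ)s = 4.688.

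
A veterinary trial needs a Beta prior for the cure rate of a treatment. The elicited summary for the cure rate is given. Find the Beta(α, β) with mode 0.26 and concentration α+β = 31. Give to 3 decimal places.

Since the density peak of Beta(α,β) is at (α−1)/(α+β−2),
α = 1 + 0.26(31−2) = 8.540 and β = 31 − 8.540 = 22.460.

α = 8.540, β = 22.460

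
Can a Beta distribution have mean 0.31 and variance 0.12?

Yes

A Beta with mean μ has variance μ(1−μ)/(α+β+1) < μ(1−μ).
Here μ(1−μ) = 0.31×0.69 = 0.2139, and 0.12 < 0.2139.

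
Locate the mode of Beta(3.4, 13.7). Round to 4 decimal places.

With α,β > 1, mode = (α−1)/(α+β−2) = 2.4/15.1 = 0.1589.

0.1589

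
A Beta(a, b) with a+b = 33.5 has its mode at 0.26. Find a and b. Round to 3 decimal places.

Mode = (a−1)/(κ−2) with κ = a+b, so a−1 = 0.26·31.5 = 8.190.
a = 9.190; b = κ − a = 24.310.

a = 9.190, b = 24.310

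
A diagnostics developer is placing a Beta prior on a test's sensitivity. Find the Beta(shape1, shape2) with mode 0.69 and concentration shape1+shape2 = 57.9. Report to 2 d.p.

shape1 = 39.57, shape2 = 18.33

Since the density peak of Beta(shape1,shape2) is at (shape1−1)/(shape1+shape2−2),
shape1 = 1 + 0.69(57.9−2) = 39.57 and shape2 = 57.9 − 39.57 = 18.33.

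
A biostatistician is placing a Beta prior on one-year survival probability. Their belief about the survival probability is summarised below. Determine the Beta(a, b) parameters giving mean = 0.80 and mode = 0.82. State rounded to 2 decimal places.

a = 25.60, b = 6.40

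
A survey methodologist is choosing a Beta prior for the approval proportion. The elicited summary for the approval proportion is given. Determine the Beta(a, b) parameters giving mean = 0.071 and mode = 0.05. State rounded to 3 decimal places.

With s = a+b: μ = a/s and mode = (a−1)/(s−2). Eliminating a = μs,
μs − 1 = m(s−2) ⇒ s(μ−m) = 1−2m ⇒ s = 0.90/0.021 = 42.8571.
So a = μs = 3.043, b = (1−μ)s = 39.814.

a = 3.043, b = 39.814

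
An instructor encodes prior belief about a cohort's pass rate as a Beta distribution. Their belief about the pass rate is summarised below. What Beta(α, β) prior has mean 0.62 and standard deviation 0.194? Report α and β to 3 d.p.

σ² = 0.194² = 0.037636.
With s = α+β, Var = μ(1−μ)/(s+1), so s+1 = (0.62×0.38)/0.037636 = 6.2600 and s = 5.2600.
α = μs = 3.261, β = (1−μ)s = 1.999.

α = 3.261, β = 1.999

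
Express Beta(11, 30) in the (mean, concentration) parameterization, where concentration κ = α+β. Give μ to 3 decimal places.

κ = α+β = 11+30 = 41; μ = α/κ = 11/41 = 0.268.

μ = 0.268, κ = 41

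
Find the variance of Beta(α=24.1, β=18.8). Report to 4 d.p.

0.0056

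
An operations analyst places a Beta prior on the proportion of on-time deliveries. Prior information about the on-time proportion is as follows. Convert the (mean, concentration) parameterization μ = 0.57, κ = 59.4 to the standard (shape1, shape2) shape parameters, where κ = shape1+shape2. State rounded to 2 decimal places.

shape1 = 33.86, shape2 = 25.54

Split κ in proportion μ : (1−μ): shape1 = 0.57·59.4 = 33.86, shape2 = 59.4 − 33.86 = 25.54.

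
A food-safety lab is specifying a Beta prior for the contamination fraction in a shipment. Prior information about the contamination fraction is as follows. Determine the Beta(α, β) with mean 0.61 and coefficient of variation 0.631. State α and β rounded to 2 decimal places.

α = 0.37, β = 0.24

σ = CV·μ = 0.631×0.61 = 0.38491, so σ² = 0.148156.
s+1 = μ(1−μ)/σ² = 0.2379/0.148156 = 1.6057, so s = α+β = 0.6057.
α = μs = 0.37, β = (1−μ)s = 0.24.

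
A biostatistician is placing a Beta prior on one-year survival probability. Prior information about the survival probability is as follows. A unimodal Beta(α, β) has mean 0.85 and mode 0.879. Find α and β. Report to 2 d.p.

Let s = α+β. Mean gives α = μs = 0.85s; mode gives (α−1)/(s−2) = 0.879.
Substituting: 0.85s − 1 = 0.879(s−2) = 0.879s − 1.758, so -0.029s = -0.758 and s = 26.1379.
Then α = 0.85×26.1379 = 22.22 and β = s−α = 3.92.

α = 22.22, β = 3.92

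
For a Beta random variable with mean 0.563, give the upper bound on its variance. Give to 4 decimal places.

For fixed mean μ the Beta variance is μ(1−μ)/(α+β+1), increasing as α+β decreases.
Its least upper bound (not attained) is μ(1−μ) = 0.563·0.437 = 0.2460.

0.2460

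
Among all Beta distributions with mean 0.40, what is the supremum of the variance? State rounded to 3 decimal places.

For fixed mean μ the Beta variance is μ(1−μ)/(α+β+1), increasing as α+β decreases.
Its least upper bound (not attained) is μ(1−μ) = 0.40·0.60 = 0.240.

0.240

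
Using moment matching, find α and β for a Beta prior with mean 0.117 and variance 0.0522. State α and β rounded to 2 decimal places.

α = 0.11, β = 0.86

Write ν = α+β; then α = μν and Var = μ(1−μ)/(ν+1).
ν = μ(1−μ)/Var − 1 = 0.103311/0.0522 − 1 = 0.9791.
α = 0.117·0.9791 = 0.11, β = 0.883·0.9791 = 0.86.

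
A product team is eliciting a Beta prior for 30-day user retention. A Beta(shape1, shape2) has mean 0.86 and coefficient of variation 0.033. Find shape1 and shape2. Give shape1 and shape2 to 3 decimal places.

Var = (CV·μ)² = (0.033×0.86)² = 0.000805.
shape1+shape2 = μ(1−μ)/Var − 1 = 0.1204/0.000805 − 1 = 148.4864.
Thus shape1 = 0.86·148.4864 = 127.698 and shape2 = 0.14·148.4864 = 20.788.

shape1 = 127.698, shape2 = 20.788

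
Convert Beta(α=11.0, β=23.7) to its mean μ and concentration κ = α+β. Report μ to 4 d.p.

κ = α+β = 11.0+23.7 = 34.7; μ = α/κ = 11.0/34.7 = 0.3170.

μ = 0.3170, κ = 34.7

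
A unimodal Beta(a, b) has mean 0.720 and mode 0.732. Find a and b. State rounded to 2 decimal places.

Let s = a+b. Mean gives a = μs = 0.720s; mode gives (a−1)/(s−2) = 0.732.
Substituting: 0.720s − 1 = 0.732(s−2) = 0.732s − 1.464, so -0.012s = -0.464 and s = 38.6667.
Then a = 0.720×38.6667 = 27.84 and b = s−a = 10.83.

a = 27.84, b = 10.83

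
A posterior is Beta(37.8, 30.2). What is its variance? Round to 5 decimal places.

0.00358

α+β = 68.0 and αβ = 1141.56, so Var = αβ/[(α+β)²(α+β+1)] = 1141.56/319056.000 = 0.00358.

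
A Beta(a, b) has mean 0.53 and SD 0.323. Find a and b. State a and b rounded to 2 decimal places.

First σ² = 0.104329. Setting a = μn, b = (1−μ)n with n = a+b,
μ(1−μ)/(n+1) = 0.104329 ⇒ n+1 = 0.2491/0.104329 = 2.3876 ⇒ n = 1.3876.
Hence a = 0.53×1.3876 = 0.74, b = 0.47×1.3876 = 0.65.

a = 0.74, b = 0.65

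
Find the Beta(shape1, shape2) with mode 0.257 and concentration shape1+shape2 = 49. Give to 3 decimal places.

shape1 = 13.079, shape2 = 35.921

For shape1,shape2>1 the mode is (shape1−1)/(shape1+shape2−2), so shape1 = mode·(κ−2)+1 = 0.257×47+1 = 13.079.
And shape2 = (1−mode)·(κ−2)+1 = 0.743×47+1 = 35.921.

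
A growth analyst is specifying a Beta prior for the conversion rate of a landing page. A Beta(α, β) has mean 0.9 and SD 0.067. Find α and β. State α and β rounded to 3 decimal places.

Variance = 0.067² = 0.004489. The moment-matching identity α+β = μ(1−μ)/Var − 1 gives
α+β = 0.09/0.004489 − 1 = 19.0490, so α = μ·19.0490 = 17.144 and β = (1−μ)·19.0490 = 1.905.

α = 17.144, β = 1.905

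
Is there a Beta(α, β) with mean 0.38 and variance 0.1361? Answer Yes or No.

For any Beta, Var(X) < E[X]·(1−E[X]).
Here μ(1−μ) = 0.38×0.62 = 0.2356, and 0.1361 < 0.2356.

Yes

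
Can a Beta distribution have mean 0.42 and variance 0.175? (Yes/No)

Yes

A Beta with mean μ has variance μ(1−μ)/(α+β+1) < μ(1−μ).
Here μ(1−μ) = 0.42×0.58 = 0.2436, and 0.175 < 0.2436.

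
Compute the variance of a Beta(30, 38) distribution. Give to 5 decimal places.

0.00357

μ = 30/68 = 0.441176; Var = μ(1−μ)/(α+β+1) = 0.2465398/69 = 0.00357.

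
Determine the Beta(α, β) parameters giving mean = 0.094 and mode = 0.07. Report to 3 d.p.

Let s = α+β. Mean gives α = μs = 0.094s; mode gives (α−1)/(s−2) = 0.07.
Substituting: 0.094s − 1 = 0.07(s−2) = 0.07s − 0.14, so 0.024s = 0.86 and s = 35.8333.
Then α = 0.094×35.8333 = 3.368 and β = s−α = 32.465.

α = 3.368, β = 32.465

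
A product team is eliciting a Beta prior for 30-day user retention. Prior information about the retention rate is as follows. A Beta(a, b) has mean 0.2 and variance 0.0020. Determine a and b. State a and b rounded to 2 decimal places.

By moment matching, a+b = μ(1−μ)/σ² − 1 = (0.2·0.8)/0.0020 − 1 = 80.0000 − 1 = 79.0000.
Since a/(a+b) = μ, a = 0.2·79.0000 = 15.80 and b = 0.8·79.0000 = 63.20.

a = 15.80, b = 63.20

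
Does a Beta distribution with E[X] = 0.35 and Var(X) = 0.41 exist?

No

For any Beta, Var(X) < E[X]·(1−E[X]).
Here μ(1−μ) = 0.35×0.65 = 0.2275, and 0.41 ≥ 0.2275.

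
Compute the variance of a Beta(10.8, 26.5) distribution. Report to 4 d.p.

0.0054

Var = αβ/[(α+β)²(α+β+1)] = (10.8×26.5)/(37.3²×38.3) = 286.20/53286.407 = 0.0054.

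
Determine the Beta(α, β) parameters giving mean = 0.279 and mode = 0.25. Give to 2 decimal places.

α = 4.81, β = 12.43

Let s = α+β. Mean gives α = μs = 0.279s; mode gives (α−1)/(s−2) = 0.25.
Substituting: 0.279s − 1 = 0.25(s−2) = 0.25s − 0.50, so 0.029s = 0.50 and s = 17.2414.
Then α = 0.279×17.2414 = 4.81 and β = s−α = 12.43.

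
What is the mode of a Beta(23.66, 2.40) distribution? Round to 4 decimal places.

0.9418

The density x^(α−1)(1−x)^(β−1) is maximised at (α−1)/(α+β−2) = 22.66/24.06 = 0.9418.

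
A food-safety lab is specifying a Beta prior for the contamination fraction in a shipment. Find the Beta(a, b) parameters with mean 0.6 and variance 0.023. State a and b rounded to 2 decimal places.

a = 5.66, b = 3.77

Let s = a+b. The Beta variance is μ(1−μ)/(s+1).
So s+1 = μ(1−μ)/σ² = (0.6×0.4)/0.023 = 0.24/0.023 = 10.4348, giving s = 9.4348.
Then a = μs = 0.6×9.4348 = 5.66 and b = (1−μ)s = 0.4×9.4348 = 3.77.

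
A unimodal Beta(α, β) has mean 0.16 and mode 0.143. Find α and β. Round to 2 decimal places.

Let s = α+β. Mean gives α = μs = 0.16s; mode gives (α−1)/(s−2) = 0.143.
Substituting: 0.16s − 1 = 0.143(s−2) = 0.143s − 0.286, so 0.017s = 0.714 and s = 42.0000.
Then α = 0.16×42.0000 = 6.72 and β = s−α = 35.28.

α = 6.72, β = 35.28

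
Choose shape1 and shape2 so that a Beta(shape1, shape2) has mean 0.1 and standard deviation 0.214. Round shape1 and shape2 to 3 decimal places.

σ² = 0.214² = 0.045796.
With s = shape1+shape2, Var = μ(1−μ)/(s+1), so s+1 = (0.1×0.9)/0.045796 = 1.9652 and s = 0.9652.
shape1 = μs = 0.097, shape2 = (1−μ)s = 0.869.

shape1 = 0.097, shape2 = 0.869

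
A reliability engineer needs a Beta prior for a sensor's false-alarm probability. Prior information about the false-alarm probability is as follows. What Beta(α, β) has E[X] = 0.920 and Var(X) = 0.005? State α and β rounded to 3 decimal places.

Write ν = α+β; then α = μν and Var = μ(1−μ)/(ν+1).
ν = μ(1−μ)/Var − 1 = 0.073600/0.005 − 1 = 13.7200.
α = 0.920·13.7200 = 12.622, β = 0.080·13.7200 = 1.098.

α = 12.622, β = 1.098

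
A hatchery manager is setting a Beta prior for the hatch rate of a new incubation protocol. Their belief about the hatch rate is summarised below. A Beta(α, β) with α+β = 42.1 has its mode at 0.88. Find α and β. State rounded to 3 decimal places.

α = 36.288, β = 5.812

For α,β>1 the mode is (α−1)/(α+β−2), so α = mode·(κ−2)+1 = 0.88×40.1+1 = 36.288.
And β = (1−mode)·(κ−2)+1 = 0.12×40.1+1 = 5.812.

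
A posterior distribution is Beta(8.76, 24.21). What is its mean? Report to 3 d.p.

0.266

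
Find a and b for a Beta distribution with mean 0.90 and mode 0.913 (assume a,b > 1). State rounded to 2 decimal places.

Let s = a+b. Mean gives a = μs = 0.90s; mode gives (a−1)/(s−2) = 0.913.
Substituting: 0.90s − 1 = 0.913(s−2) = 0.913s − 1.826, so -0.013s = -0.826 and s = 63.5385.
Then a = 0.90×63.5385 = 57.18 and b = s−a = 6.35.

a = 57.18, b = 6.35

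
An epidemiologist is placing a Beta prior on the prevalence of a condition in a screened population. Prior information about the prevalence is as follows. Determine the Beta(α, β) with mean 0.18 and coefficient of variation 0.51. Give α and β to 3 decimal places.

α = 2.973, β = 13.542

σ = CV·μ = 0.51×0.18 = 0.09180, so σ² = 0.008427.
s+1 = μ(1−μ)/σ² = 0.1476/0.008427 = 17.5146, so s = α+β = 16.5146.
α = μs = 2.973, β = (1−μ)s = 13.542.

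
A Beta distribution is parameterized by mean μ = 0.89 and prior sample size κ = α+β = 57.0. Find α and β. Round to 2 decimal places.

α = 50.73, β = 6.27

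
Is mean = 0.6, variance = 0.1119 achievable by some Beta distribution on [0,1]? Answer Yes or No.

Yes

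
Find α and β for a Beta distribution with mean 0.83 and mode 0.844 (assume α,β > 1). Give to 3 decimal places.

α = 40.789, β = 8.354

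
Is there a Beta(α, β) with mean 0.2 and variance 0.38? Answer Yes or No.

No

For any Beta, Var(X) < E[X]·(1−E[X]).
Here μ(1−μ) = 0.2×0.8 = 0.16, and 0.38 ≥ 0.16.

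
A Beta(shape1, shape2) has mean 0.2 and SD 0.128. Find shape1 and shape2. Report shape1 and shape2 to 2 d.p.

shape1 = 1.75, shape2 = 7.01

σ² = 0.128² = 0.016384.
With s = shape1+shape2, Var = μ(1−μ)/(s+1), so s+1 = (0.2×0.8)/0.016384 = 9.7656 and s = 8.7656.
shape1 = μs = 1.75, shape2 = (1−μ)s = 7.01.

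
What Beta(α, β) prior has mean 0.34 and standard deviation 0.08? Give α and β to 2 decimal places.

Variance = 0.08² = 0.0064. The moment-matching identity α+β = μ(1−μ)/Var − 1 gives
α+β = 0.2244/0.0064 − 1 = 34.0625, so α = μ·34.0625 = 11.58 and β = (1−μ)·34.0625 = 22.48.

α = 11.58, β = 22.48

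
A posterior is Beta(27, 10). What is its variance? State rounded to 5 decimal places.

μ = 27/37 = 0.729730; Var = μ(1−μ)/(α+β+1) = 0.1972243/38 = 0.00519.

0.00519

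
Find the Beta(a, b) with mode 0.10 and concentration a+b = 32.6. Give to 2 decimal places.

Since the density peak of Beta(a,b) is at (a−1)/(a+b−2),
a = 1 + 0.10(32.6−2) = 4.06 and b = 32.6 − 4.06 = 28.54.

a = 4.06, b = 28.54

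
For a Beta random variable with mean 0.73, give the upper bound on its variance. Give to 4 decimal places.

0.1971

Var = μ(1−μ)/(α+β+1), which approaches μ(1−μ) as α+β → 0.
So the supremum is μ(1−μ) = 0.73×0.27 = 0.1971.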